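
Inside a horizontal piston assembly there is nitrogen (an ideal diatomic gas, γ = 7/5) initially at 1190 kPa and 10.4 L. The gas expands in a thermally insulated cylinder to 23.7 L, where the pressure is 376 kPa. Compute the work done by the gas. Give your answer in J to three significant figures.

W ≈ 8660 J

Adiabatic: W = (P₁V₁ − P₂V₂)/(γ − 1) with γ = 7/5.
P₁V₁ = 12376 J, P₂V₂ = 8911 J.
W = (12376 − 8911) / 0.4 = 8662 J.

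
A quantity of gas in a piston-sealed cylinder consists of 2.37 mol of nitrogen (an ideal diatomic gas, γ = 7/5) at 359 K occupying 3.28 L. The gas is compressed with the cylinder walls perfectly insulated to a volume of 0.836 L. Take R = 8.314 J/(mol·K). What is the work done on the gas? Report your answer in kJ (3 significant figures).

W ≈ 12.9 kJ

Adiabatic: TV^(γ−1) = const with γ = 7/5.
T₂ = T₁ (V₁/V₂)^(γ−1) = 359 × (3.28/0.836)^0.4 = 359 × 1.728 = 620.2 K.
W_by = nCᵥ(T₁ − T₂) = (2.37)(20.79)(359 − 620.2) = -12869 J.
Work on gas = −W_by = 12869 J.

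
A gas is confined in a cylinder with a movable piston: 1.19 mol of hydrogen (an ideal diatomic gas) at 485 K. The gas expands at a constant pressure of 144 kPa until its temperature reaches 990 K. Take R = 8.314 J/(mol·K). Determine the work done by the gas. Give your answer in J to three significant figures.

Isobaric: W = P ΔV = nR ΔT.
W = (1.19)(8.314)(990 − 485) = 4996 J.

W ≈ 5000 J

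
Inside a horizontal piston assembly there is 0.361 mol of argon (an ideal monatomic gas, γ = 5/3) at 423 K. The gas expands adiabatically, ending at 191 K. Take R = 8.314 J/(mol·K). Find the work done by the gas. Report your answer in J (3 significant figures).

Adiabatic ⇒ Q = 0, so W_by = −ΔU = nCᵥ(T₁ − T₂).
Cᵥ = 3R/2 = 12.47 J/(mol·K).
W = (0.361)(12.47)(423 − 191) = 1044 J.

W ≈ 1040 J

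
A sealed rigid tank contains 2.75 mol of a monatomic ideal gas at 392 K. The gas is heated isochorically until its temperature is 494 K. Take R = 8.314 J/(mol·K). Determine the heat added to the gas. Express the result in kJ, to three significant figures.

Constant volume ⇒ W = 0, so Q = ΔU = nCᵥΔT with Cᵥ = 3R/2 = 12.47 J/(mol·K).
ΔU = (2.75)(12.47)(494 − 392) = 3498 J.

Q ≈ 3.50 kJ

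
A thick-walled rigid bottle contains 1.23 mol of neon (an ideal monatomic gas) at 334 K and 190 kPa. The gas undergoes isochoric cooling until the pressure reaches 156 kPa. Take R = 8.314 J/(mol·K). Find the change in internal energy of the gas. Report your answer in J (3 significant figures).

ΔU ≈ -917 J

Constant volume ⇒ W = 0, so Q = ΔU = nCᵥΔT with Cᵥ = 3R/2 = 12.47 J/(mol·K).
At constant V, T₂/T₁ = P₂/P₁ ⇒ ΔT = T₁(P₂/P₁ − 1) = 334·(156/190 − 1) = -59.77 K.
ΔU = (1.23)(12.47)(-59.77) = -916.8 J.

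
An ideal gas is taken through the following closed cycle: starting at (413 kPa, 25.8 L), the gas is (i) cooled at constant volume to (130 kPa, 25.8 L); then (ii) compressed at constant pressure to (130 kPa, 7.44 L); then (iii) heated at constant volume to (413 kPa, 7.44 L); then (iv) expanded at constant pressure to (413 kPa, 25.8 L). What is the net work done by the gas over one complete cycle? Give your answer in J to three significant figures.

Constant-volume legs do no work.
W(ii) = (130)(7.44 − 25.8) = -2387 J; W(iv) = (413)(25.8 − 7.44) = 7583 J.
W_net = -2387 + 7583 = 5196 J (the clockwise enclosed area).

W_net ≈ 5200 J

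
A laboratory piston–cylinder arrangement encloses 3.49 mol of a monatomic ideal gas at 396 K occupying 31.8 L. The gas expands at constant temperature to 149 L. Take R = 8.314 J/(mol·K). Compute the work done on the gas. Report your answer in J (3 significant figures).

W ≈ -17700 J

Isothermal: W = nRT ln(V₂/V₁).
W = (3.49)(8.314)(396) × ln(149/31.8)
  = 11490 × 1.544
W_by_gas = 17747 J; work on gas = −W_by = -17747 J.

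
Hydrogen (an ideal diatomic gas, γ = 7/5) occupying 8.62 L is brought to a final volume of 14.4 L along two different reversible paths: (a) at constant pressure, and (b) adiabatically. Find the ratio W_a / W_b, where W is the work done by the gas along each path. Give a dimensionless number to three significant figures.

Path (a) isobaric: W = P₁(V₂ − V₁) → W_a/(P₁V₁) = 0.6705.
Path (b) adiabatic: W = P₁V₁(1 − (V₁/V₂)^(γ−1))/(γ−1) → W_b/(P₁V₁) = 0.4639.
W_a / W_b = 0.6705 / 0.4639 = 1.445.

W_a / W_b ≈ 1.45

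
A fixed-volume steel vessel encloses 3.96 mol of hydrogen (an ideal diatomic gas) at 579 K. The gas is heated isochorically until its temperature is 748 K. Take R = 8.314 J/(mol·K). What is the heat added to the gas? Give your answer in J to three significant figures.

Constant volume ⇒ W = 0, so Q = ΔU = nCᵥΔT with Cᵥ = 5R/2 = 20.79 J/(mol·K).
ΔU = (3.96)(20.79)(748 − 579) = 13910 J.

Q ≈ 13900 J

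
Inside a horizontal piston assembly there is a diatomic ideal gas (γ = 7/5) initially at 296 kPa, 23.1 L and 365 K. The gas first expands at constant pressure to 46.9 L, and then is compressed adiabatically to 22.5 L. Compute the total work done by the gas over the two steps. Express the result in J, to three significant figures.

Step 1 (isobaric): W = PΔV = (296 kPa)(46.9 − 23.1 L) = 7045 J.
After step 1: P = 296 kPa, V = 46.9 L, T = 741.1 K.
Step 2 (adiabatic): W = (P₁V₁ − P₂V₂)/(γ−1) = (13882 − 18623)/0.4 = -11853 J.
W_total = 7045 − 11853 = -4808 J.

W_total ≈ -4810 J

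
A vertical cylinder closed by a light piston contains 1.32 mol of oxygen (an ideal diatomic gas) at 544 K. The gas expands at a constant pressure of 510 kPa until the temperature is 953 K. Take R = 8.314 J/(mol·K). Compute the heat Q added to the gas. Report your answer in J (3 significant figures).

Q ≈ 15700 J

Isobaric: W = nRΔT = (1.32)(8.314)(409) = 4489 J.
ΔU = nCᵥΔT with Cᵥ = 5R/2: ΔU = (1.32)(20.79)(409) = 11221 J.
Q = ΔU + W = 11221 + 4489 = 15710 J.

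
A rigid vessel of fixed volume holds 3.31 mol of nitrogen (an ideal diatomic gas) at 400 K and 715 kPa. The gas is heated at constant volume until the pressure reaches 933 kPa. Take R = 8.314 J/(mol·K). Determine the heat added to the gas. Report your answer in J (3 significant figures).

Constant volume ⇒ W = 0, so Q = ΔU = nCᵥΔT with Cᵥ = 5R/2 = 20.79 J/(mol·K).
At constant V, T₂/T₁ = P₂/P₁ ⇒ ΔT = T₁(P₂/P₁ − 1) = 400·(933/715 − 1) = 122 K.
ΔU = (3.31)(20.79)(122) = 8391 J.

Q ≈ 8390 J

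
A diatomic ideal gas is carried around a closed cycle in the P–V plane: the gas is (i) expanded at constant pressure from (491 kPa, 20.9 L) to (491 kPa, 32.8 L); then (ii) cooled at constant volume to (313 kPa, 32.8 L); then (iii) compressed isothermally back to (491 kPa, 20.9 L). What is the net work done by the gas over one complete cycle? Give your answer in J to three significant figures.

W_net ≈ 1220 J

Leg (i): W = PΔV = (491)(32.8 − 20.9) = 5843 J.
Leg (ii): W = 0.
Leg (iii): W = PᵢVᵢ ln(V_f/Vᵢ) = (10266) ln(20.9/32.8) = -4627 J.
W_net = 5843 − 4627 = 1216 J.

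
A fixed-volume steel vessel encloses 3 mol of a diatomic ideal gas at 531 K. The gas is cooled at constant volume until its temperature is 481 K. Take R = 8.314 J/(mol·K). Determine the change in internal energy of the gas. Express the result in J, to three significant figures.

ΔU ≈ -3120 J

Constant volume ⇒ W = 0, so Q = ΔU = nCᵥΔT with Cᵥ = 5R/2 = 20.79 J/(mol·K).
ΔU = (3)(20.79)(481 − 531) = -3118 J.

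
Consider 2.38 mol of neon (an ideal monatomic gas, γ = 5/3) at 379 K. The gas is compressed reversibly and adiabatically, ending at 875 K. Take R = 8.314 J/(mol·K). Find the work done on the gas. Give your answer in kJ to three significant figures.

Adiabatic ⇒ Q = 0, so W_by = −ΔU = nCᵥ(T₁ − T₂).
Cᵥ = 3R/2 = 12.47 J/(mol·K).
W = (2.38)(12.47)(379 − 875) = -14722 J.
Work on gas = −W_by = 14722 J.

W ≈ 14.7 kJ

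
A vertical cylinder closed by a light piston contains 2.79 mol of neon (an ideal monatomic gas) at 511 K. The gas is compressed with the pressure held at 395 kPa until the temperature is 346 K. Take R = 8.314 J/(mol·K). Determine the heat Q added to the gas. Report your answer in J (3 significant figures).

Q ≈ -9570 J

Isobaric: W = nRΔT = (2.79)(8.314)(-165) = -3827 J.
ΔU = nCᵥΔT with Cᵥ = 3R/2: ΔU = (2.79)(12.47)(-165) = -5741 J.
Q = ΔU + W = -5741 − 3827 = -9568 J.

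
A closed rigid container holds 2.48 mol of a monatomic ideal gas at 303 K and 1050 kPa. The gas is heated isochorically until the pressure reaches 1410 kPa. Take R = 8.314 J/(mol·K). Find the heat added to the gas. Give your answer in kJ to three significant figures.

Constant volume ⇒ W = 0, so Q = ΔU = nCᵥΔT with Cᵥ = 3R/2 = 12.47 J/(mol·K).
At constant V, T₂/T₁ = P₂/P₁ ⇒ ΔT = T₁(P₂/P₁ − 1) = 303·(1410/1050 − 1) = 103.9 K.
ΔU = (2.48)(12.47)(103.9) = 3213 J.

Q ≈ 3.21 kJ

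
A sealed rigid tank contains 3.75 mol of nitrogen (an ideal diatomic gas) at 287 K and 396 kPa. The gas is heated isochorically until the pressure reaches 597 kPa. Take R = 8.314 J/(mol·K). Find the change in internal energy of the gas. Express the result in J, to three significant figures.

Constant volume ⇒ W = 0, so Q = ΔU = nCᵥΔT with Cᵥ = 5R/2 = 20.79 J/(mol·K).
At constant V, T₂/T₁ = P₂/P₁ ⇒ ΔT = T₁(P₂/P₁ − 1) = 287·(597/396 − 1) = 145.7 K.
ΔU = (3.75)(20.79)(145.7) = 11354 J.

ΔU ≈ 11400 J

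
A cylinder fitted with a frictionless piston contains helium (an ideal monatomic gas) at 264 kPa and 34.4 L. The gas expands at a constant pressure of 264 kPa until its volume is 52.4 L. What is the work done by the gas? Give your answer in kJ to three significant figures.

Isobaric: W = P ΔV.
W = (264 kPa)(52.4 − 34.4 L) = (264)(18) = 4752 J.

W ≈ 4.75 kJ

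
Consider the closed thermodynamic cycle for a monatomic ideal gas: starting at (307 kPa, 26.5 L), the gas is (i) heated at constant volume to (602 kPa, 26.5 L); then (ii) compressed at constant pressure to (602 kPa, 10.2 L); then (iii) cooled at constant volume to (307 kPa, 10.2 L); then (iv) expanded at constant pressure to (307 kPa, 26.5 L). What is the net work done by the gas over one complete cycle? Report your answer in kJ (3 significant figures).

Constant-volume legs do no work.
W(ii) = (602)(10.2 − 26.5) = -9813 J; W(iv) = (307)(26.5 − 10.2) = 5004 J.
W_net = -9813 + 5004 = -4808 J (the counter-clockwise enclosed area).

W_net ≈ -4.81 kJ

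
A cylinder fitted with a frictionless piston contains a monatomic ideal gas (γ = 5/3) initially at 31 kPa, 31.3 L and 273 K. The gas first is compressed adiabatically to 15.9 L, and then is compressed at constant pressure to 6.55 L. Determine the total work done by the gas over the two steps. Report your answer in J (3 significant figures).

W_total ≈ -1730 J

Step 1 (adiabatic): W = (P₁V₁ − P₂V₂)/(γ−1) = (970.3 − 1524)/0.667 = -830.7 J.
After step 1: P = 95.85 kPa, V = 15.9 L, T = 428.8 K.
Step 2 (isobaric): W = PΔV = (95.85 kPa)(6.55 − 15.9 L) = -896.2 J.
W_total = -830.7 − 896.2 = -1727 J.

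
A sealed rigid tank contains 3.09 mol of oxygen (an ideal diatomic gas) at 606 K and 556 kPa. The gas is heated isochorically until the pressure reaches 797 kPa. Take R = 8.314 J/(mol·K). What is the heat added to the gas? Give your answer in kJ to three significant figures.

Q ≈ 16.9 kJ

Constant volume ⇒ W = 0, so Q = ΔU = nCᵥΔT with Cᵥ = 5R/2 = 20.79 J/(mol·K).
At constant V, T₂/T₁ = P₂/P₁ ⇒ ΔT = T₁(P₂/P₁ − 1) = 606·(797/556 − 1) = 262.7 K.
ΔU = (3.09)(20.79)(262.7) = 16870 J.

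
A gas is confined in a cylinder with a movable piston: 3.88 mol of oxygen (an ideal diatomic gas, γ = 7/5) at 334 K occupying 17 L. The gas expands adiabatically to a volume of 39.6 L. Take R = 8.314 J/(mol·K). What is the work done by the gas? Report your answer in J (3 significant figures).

Adiabatic: TV^(γ−1) = const with γ = 7/5.
T₂ = T₁ (V₁/V₂)^(γ−1) = 334 × (17/39.6)^0.4 = 334 × 0.713 = 238.1 K.
W_by = nCᵥ(T₁ − T₂) = (3.88)(20.79)(334 − 238.1) = 7730 J.

W ≈ 7730 J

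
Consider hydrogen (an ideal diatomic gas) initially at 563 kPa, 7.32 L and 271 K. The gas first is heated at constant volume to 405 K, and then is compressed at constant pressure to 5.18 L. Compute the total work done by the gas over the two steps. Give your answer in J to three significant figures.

Step 1 (isochoric): W = 0 (constant volume).
After step 1: P = 841.4 kPa (V unchanged).
Step 2 (isobaric): W = PΔV = (841.4 kPa)(5.18 − 7.32 L) = -1801 J.
W_total = 0 − 1801 = -1801 J.

W_total ≈ -1800 J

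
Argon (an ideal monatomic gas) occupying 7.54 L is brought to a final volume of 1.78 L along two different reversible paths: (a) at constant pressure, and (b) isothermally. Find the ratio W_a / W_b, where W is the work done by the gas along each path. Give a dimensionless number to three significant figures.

Path (a) isobaric: W = P₁(V₂ − V₁) → W_a/(P₁V₁) = -0.7639.
Path (b) isothermal: W = P₁V₁ ln(V₂/V₁) → W_b/(P₁V₁) = -1.444.
W_a / W_b = -0.7639 / -1.444 = 0.5292.

W_a / W_b ≈ 0.529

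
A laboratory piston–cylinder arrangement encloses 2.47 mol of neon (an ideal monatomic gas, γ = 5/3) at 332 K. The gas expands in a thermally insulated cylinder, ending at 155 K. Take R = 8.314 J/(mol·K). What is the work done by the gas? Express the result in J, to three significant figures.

W ≈ 5450 J

Adiabatic ⇒ Q = 0, so W_by = −ΔU = nCᵥ(T₁ − T₂).
Cᵥ = 3R/2 = 12.47 J/(mol·K).
W = (2.47)(12.47)(332 − 155) = 5452 J.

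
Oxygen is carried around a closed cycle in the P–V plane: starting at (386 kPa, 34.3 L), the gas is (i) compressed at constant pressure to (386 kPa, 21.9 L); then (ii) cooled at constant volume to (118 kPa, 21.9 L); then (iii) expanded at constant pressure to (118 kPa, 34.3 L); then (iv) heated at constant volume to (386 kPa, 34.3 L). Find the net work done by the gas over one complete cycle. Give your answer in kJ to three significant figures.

Constant-volume legs do no work.
W(i) = (386)(21.9 − 34.3) = -4786 J; W(iii) = (118)(34.3 − 21.9) = 1463 J.
W_net = -4786 + 1463 = -3323 J (the counter-clockwise enclosed area).

W_net ≈ -3.32 kJ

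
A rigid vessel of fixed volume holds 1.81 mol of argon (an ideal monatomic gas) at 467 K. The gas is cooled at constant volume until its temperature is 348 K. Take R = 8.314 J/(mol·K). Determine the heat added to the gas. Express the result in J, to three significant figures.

Q ≈ -2690 J

Constant volume ⇒ W = 0, so Q = ΔU = nCᵥΔT with Cᵥ = 3R/2 = 12.47 J/(mol·K).
ΔU = (1.81)(12.47)(348 − 467) = -2686 J.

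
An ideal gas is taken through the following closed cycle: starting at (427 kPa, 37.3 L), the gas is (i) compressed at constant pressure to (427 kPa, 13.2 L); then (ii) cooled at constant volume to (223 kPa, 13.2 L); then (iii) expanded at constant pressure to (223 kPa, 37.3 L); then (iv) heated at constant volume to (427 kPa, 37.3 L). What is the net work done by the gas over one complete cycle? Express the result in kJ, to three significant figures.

Constant-volume legs do no work.
W(i) = (427)(13.2 − 37.3) = -10291 J; W(iii) = (223)(37.3 − 13.2) = 5374 J.
W_net = -10291 + 5374 = -4916 J (the counter-clockwise enclosed area).

W_net ≈ -4.92 kJ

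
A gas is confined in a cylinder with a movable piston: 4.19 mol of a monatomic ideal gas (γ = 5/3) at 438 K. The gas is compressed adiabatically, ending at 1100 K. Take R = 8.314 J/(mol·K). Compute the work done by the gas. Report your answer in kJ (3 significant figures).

Adiabatic ⇒ Q = 0, so W_by = −ΔU = nCᵥ(T₁ − T₂).
Cᵥ = 3R/2 = 12.47 J/(mol·K).
W = (4.19)(12.47)(438 − 1100) = -34592 J.

W ≈ -34.6 kJ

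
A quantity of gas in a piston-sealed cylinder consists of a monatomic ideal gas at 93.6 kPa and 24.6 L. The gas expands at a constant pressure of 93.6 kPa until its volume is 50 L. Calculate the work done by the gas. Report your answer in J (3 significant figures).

Isobaric: W = P ΔV.
W = (93.6 kPa)(50 − 24.6 L) = (93.6)(25.4) = 2377 J.

W ≈ 2380 J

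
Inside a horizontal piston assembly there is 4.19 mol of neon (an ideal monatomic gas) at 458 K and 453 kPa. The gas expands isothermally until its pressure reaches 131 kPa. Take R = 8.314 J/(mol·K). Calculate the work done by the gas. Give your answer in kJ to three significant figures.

Isothermal process: W = nRT ln(V₂/V₁) = nRT ln(P₁/P₂).
W = (4.19)(8.314)(458) × ln(453/131)
  = 15955 × ln(3.458) = 15955 × 1.241
W_by_gas = 19795 J.

W ≈ 19.8 kJ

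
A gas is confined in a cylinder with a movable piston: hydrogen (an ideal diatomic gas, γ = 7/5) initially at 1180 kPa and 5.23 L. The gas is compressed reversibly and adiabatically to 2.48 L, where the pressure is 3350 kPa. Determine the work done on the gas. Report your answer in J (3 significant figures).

Adiabatic: W = (P₁V₁ − P₂V₂)/(γ − 1) with γ = 7/5.
P₁V₁ = 6171 J, P₂V₂ = 8308 J.
W = (6171 − 8308) / 0.4 = -5342 J.
Work on gas = −W_by = 5342 J.

W ≈ 5340 J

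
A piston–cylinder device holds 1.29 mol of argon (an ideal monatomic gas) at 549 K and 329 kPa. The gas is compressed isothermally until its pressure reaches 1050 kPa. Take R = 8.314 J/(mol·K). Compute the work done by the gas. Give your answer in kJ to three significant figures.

Isothermal process: W = nRT ln(V₂/V₁) = nRT ln(P₁/P₂).
W = (1.29)(8.314)(549) × ln(329/1050)
  = 5888 × ln(0.3133) = 5888 × -1.16
W_by_gas = -6833 J.

W ≈ -6.83 kJ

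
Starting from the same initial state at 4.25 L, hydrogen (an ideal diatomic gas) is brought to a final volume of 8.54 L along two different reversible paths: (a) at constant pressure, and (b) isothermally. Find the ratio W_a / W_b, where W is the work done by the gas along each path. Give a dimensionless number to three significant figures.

W_a / W_b ≈ 1.45

Path (a) isobaric: W = P₁(V₂ − V₁) → W_a/(P₁V₁) = 1.009.
Path (b) isothermal: W = P₁V₁ ln(V₂/V₁) → W_b/(P₁V₁) = 0.6978.
W_a / W_b = 1.009 / 0.6978 = 1.446.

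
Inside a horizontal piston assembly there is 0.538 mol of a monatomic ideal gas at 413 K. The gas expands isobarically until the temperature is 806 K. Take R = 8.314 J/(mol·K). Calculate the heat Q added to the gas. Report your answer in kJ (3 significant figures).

Isobaric: W = nRΔT = (0.538)(8.314)(393) = 1758 J.
ΔU = nCᵥΔT with Cᵥ = 3R/2: ΔU = (0.538)(12.47)(393) = 2637 J.
Q = ΔU + W = 2637 + 1758 = 4395 J.

Q ≈ 4.39 kJ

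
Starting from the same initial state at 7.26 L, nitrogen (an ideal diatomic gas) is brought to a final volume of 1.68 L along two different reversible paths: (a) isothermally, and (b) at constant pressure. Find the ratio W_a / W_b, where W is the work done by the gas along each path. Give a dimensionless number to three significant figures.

W_a / W_b ≈ 1.90

Path (a) isothermal: W = P₁V₁ ln(V₂/V₁) → W_a/(P₁V₁) = -1.464.
Path (b) isobaric: W = P₁(V₂ − V₁) → W_b/(P₁V₁) = -0.7686.
W_a / W_b = -1.464 / -0.7686 = 1.904.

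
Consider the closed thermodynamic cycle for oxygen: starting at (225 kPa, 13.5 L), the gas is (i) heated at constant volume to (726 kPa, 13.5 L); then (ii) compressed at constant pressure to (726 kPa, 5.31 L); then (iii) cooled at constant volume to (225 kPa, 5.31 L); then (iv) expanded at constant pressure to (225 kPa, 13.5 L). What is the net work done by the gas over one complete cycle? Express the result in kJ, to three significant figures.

Constant-volume legs do no work.
W(ii) = (726)(5.31 − 13.5) = -5946 J; W(iv) = (225)(13.5 − 5.31) = 1843 J.
W_net = -5946 + 1843 = -4103 J (the counter-clockwise enclosed area).

W_net ≈ -4.10 kJ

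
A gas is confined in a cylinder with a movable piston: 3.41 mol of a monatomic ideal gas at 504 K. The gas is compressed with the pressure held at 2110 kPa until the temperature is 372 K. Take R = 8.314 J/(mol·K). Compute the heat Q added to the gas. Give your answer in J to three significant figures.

Isobaric: W = nRΔT = (3.41)(8.314)(-132) = -3742 J.
ΔU = nCᵥΔT with Cᵥ = 3R/2: ΔU = (3.41)(12.47)(-132) = -5613 J.
Q = ΔU + W = -5613 − 3742 = -9356 J.

Q ≈ -9360 J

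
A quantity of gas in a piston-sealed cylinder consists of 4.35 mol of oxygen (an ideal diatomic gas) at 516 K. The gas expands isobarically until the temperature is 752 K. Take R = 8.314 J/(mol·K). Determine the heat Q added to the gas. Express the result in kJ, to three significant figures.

Isobaric: W = nRΔT = (4.35)(8.314)(236) = 8535 J.
ΔU = nCᵥΔT with Cᵥ = 5R/2: ΔU = (4.35)(20.79)(236) = 21338 J.
Q = ΔU + W = 21338 + 8535 = 29873 J.

Q ≈ 29.9 kJ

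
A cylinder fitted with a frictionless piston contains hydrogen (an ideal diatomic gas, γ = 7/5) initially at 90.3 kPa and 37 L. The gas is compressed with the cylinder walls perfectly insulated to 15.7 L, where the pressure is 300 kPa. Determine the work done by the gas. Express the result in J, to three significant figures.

Adiabatic: W = (P₁V₁ − P₂V₂)/(γ − 1) with γ = 7/5.
P₁V₁ = 3341 J, P₂V₂ = 4710 J.
W = (3341 − 4710) / 0.4 = -3422 J.

W ≈ -3420 J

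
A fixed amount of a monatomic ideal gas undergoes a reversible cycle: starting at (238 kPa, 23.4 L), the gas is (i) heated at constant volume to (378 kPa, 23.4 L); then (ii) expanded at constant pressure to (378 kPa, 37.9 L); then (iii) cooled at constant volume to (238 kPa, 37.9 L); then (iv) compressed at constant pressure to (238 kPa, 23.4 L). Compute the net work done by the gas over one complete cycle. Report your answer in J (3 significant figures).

Constant-volume legs do no work.
W(ii) = (378)(37.9 − 23.4) = 5481 J; W(iv) = (238)(23.4 − 37.9) = -3451 J.
W_net = 5481 − 3451 = 2030 J (the clockwise enclosed area).

W_net ≈ 2030 J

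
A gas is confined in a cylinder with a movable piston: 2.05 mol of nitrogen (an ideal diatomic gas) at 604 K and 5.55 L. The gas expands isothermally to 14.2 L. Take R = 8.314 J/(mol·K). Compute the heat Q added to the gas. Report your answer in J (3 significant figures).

Q ≈ 9670 J

Isothermal ⇒ ΔU = 0, so Q = W = nRT ln(V₂/V₁).
Q = (2.05)(8.314)(604) ln(14.2/5.55) = 10294 × 0.9394 = 9671 J.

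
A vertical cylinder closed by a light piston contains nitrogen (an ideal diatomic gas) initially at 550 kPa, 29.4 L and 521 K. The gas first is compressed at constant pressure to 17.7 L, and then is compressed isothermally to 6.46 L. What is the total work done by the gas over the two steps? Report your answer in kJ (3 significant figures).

Step 1 (isobaric): W = PΔV = (550 kPa)(17.7 − 29.4 L) = -6435 J.
After step 1: P = 550 kPa, V = 17.7 L, T = 313.7 K.
Step 2 (isothermal): W = P₁V₁ ln(V₂/V₁) = (9735) ln(6.46/17.7) = -9812 J.
W_total = -6435 − 9812 = -16247 J.

W_total ≈ -16.2 kJ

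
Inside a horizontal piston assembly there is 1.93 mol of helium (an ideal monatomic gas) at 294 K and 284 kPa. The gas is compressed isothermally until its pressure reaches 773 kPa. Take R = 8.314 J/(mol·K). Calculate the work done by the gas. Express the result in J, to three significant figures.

W ≈ -4720 J

Isothermal process: W = nRT ln(V₂/V₁) = nRT ln(P₁/P₂).
W = (1.93)(8.314)(294) × ln(284/773)
  = 4718 × ln(0.3674) = 4718 × -1.001
W_by_gas = -4724 J.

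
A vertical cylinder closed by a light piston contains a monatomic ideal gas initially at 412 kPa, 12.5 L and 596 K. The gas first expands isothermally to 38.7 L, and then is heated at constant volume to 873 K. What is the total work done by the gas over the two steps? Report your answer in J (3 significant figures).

W_total ≈ 5820 J

Step 1 (isothermal): W = P₁V₁ ln(V₂/V₁) = (5150) ln(38.7/12.5) = 5820 J.
Step 2 (isochoric): W = 0 (constant volume).
W_total = 5820 + 0 = 5820 J.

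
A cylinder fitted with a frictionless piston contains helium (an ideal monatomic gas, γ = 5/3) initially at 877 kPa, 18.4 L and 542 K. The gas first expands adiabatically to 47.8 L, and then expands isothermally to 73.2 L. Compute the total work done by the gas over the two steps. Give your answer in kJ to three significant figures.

Step 1 (adiabatic): W = (P₁V₁ − P₂V₂)/(γ−1) = (16137 − 8539)/0.667 = 11397 J.
After step 1: P = 178.6 kPa, V = 47.8 L, T = 286.8 K.
Step 2 (isothermal): W = P₁V₁ ln(V₂/V₁) = (8539) ln(73.2/47.8) = 3639 J.
W_total = 11397 + 3639 = 15036 J.

W_total ≈ 15.0 kJ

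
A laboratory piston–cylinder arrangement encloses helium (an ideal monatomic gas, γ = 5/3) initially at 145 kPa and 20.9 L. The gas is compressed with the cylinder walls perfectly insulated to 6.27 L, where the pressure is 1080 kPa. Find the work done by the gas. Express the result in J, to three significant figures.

Adiabatic: W = (P₁V₁ − P₂V₂)/(γ − 1) with γ = 5/3.
P₁V₁ = 3030 J, P₂V₂ = 6772 J.
W = (3030 − 6772) / 0.6667 = -5612 J.

W ≈ -5610 J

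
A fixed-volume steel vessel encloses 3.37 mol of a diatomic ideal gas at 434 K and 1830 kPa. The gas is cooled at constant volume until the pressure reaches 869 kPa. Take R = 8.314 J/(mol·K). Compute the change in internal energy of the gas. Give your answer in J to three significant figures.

Constant volume ⇒ W = 0, so Q = ΔU = nCᵥΔT with Cᵥ = 5R/2 = 20.79 J/(mol·K).
At constant V, T₂/T₁ = P₂/P₁ ⇒ ΔT = T₁(P₂/P₁ − 1) = 434·(869/1830 − 1) = -227.9 K.
ΔU = (3.37)(20.79)(-227.9) = -15964 J.

ΔU ≈ -16000 J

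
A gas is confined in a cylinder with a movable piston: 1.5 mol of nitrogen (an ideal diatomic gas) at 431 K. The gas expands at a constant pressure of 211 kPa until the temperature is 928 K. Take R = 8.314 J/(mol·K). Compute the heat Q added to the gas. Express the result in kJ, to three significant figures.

Q ≈ 21.7 kJ

Isobaric: W = nRΔT = (1.5)(8.314)(497) = 6198 J.
ΔU = nCᵥΔT with Cᵥ = 5R/2: ΔU = (1.5)(20.79)(497) = 15495 J.
Q = ΔU + W = 15495 + 6198 = 21693 J.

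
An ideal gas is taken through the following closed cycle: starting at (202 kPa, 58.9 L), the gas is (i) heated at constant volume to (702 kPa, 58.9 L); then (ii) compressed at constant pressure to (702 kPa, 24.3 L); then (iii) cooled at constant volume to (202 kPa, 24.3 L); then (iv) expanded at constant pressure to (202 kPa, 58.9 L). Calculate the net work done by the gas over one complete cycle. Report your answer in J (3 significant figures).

W_net ≈ -17300 J

Constant-volume legs do no work.
W(ii) = (702)(24.3 − 58.9) = -24289 J; W(iv) = (202)(58.9 − 24.3) = 6989 J.
W_net = -24289 + 6989 = -17300 J (the counter-clockwise enclosed area).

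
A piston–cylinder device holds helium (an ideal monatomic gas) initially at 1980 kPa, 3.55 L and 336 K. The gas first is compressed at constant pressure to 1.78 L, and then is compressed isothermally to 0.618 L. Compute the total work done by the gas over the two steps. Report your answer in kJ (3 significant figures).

W_total ≈ -7.23 kJ

Step 1 (isobaric): W = PΔV = (1980 kPa)(1.78 − 3.55 L) = -3505 J.
After step 1: P = 1980 kPa, V = 1.78 L, T = 168.5 K.
Step 2 (isothermal): W = P₁V₁ ln(V₂/V₁) = (3524) ln(0.618/1.78) = -3728 J.
W_total = -3505 − 3728 = -7233 J.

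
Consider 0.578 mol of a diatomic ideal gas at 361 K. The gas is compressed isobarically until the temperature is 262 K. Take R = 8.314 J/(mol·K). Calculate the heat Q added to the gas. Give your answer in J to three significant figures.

Isobaric: W = nRΔT = (0.578)(8.314)(-99) = -475.7 J.
ΔU = nCᵥΔT with Cᵥ = 5R/2: ΔU = (0.578)(20.79)(-99) = -1189 J.
Q = ΔU + W = -1189 − 475.7 = -1665 J.

Q ≈ -1670 J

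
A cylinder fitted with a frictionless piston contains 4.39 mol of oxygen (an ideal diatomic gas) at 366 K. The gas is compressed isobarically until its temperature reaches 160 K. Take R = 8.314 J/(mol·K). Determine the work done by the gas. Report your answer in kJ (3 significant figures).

Isobaric: W = P ΔV = nR ΔT.
W = (4.39)(8.314)(160 − 366) = -7519 J.

W ≈ -7.52 kJ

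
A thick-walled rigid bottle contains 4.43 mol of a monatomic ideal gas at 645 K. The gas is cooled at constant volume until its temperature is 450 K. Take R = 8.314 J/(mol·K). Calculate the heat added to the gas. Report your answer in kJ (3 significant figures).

Q ≈ -10.8 kJ

Constant volume ⇒ W = 0, so Q = ΔU = nCᵥΔT with Cᵥ = 3R/2 = 12.47 J/(mol·K).
ΔU = (4.43)(12.47)(450 − 645) = -10773 J.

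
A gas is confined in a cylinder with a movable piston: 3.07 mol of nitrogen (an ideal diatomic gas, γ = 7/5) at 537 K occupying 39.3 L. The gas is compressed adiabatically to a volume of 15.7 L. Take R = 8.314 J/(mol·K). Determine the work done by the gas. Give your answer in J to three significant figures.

W ≈ -15200 J

Adiabatic: TV^(γ−1) = const with γ = 7/5.
T₂ = T₁ (V₁/V₂)^(γ−1) = 537 × (39.3/15.7)^0.4 = 537 × 1.443 = 775.1 K.
W_by = nCᵥ(T₁ − T₂) = (3.07)(20.79)(537 − 775.1) = -15195 J.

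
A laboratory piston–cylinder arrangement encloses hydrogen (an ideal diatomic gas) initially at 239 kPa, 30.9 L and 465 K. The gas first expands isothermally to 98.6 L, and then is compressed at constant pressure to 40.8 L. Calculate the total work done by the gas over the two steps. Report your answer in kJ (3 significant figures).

W_total ≈ 4.24 kJ

Step 1 (isothermal): W = P₁V₁ ln(V₂/V₁) = (7385) ln(98.6/30.9) = 8569 J.
After step 1: P = 74.9 kPa, V = 98.6 L, T = 465 K.
Step 2 (isobaric): W = PΔV = (74.9 kPa)(40.8 − 98.6 L) = -4329 J.
W_total = 8569 − 4329 = 4240 J.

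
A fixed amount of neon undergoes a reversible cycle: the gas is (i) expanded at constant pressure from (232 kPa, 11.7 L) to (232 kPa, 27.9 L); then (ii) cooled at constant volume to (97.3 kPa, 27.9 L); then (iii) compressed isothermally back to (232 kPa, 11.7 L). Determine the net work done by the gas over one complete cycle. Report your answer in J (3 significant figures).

Leg (i): W = PΔV = (232)(27.9 − 11.7) = 3758 J.
Leg (ii): W = 0.
Leg (iii): W = PᵢVᵢ ln(V_f/Vᵢ) = (2715) ln(11.7/27.9) = -2359 J.
W_net = 3758 − 2359 = 1399 J.

W_net ≈ 1400 J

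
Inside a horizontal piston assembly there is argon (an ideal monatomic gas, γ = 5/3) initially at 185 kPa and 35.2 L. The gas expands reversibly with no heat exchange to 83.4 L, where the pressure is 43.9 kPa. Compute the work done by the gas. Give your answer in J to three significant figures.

W ≈ 4280 J

Adiabatic: W = (P₁V₁ − P₂V₂)/(γ − 1) with γ = 5/3.
P₁V₁ = 6512 J, P₂V₂ = 3661 J.
W = (6512 − 3661) / 0.6667 = 4276 J.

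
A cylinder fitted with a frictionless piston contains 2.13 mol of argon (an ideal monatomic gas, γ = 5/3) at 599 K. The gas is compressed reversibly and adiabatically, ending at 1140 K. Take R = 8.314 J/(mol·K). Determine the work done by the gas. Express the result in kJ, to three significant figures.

W ≈ -14.4 kJ

Adiabatic ⇒ Q = 0, so W_by = −ΔU = nCᵥ(T₁ − T₂).
Cᵥ = 3R/2 = 12.47 J/(mol·K).
W = (2.13)(12.47)(599 − 1140) = -14371 J.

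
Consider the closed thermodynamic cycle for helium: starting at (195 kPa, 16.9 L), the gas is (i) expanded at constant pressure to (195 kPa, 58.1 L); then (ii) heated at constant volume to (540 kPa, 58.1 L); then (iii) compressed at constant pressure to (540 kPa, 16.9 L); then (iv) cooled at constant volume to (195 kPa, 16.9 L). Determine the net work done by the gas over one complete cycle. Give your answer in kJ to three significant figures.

W_net ≈ -14.2 kJ

Constant-volume legs do no work.
W(i) = (195)(58.1 − 16.9) = 8034 J; W(iii) = (540)(16.9 − 58.1) = -22248 J.
W_net = 8034 − 22248 = -14214 J (the counter-clockwise enclosed area).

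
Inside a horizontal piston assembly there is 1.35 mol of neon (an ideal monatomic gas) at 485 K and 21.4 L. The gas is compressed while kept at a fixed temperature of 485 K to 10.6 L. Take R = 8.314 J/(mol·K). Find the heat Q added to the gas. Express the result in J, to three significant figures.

Isothermal ⇒ ΔU = 0, so Q = W = nRT ln(V₂/V₁).
Q = (1.35)(8.314)(485) ln(10.6/21.4) = 5444 × -0.7025 = -3824 J.

Q ≈ -3820 J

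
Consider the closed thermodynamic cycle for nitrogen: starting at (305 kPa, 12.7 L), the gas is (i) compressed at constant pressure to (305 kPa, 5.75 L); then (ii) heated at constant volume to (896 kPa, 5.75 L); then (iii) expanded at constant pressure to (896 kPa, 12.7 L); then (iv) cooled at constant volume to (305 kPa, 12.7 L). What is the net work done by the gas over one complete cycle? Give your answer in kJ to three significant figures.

W_net ≈ 4.11 kJ

Constant-volume legs do no work.
W(i) = (305)(5.75 − 12.7) = -2120 J; W(iii) = (896)(12.7 − 5.75) = 6227 J.
W_net = -2120 + 6227 = 4107 J (the clockwise enclosed area).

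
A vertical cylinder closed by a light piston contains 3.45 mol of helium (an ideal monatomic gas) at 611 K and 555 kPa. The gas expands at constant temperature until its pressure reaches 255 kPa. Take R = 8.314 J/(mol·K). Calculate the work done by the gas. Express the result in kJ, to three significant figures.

W ≈ 13.6 kJ

Isothermal process: W = nRT ln(V₂/V₁) = nRT ln(P₁/P₂).
W = (3.45)(8.314)(611) × ln(555/255)
  = 17525 × ln(2.176) = 17525 × 0.7777
W_by_gas = 13630 J.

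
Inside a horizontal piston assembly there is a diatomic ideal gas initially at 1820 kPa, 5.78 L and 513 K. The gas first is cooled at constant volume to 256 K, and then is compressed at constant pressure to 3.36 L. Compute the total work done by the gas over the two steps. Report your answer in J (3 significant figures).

Step 1 (isochoric): W = 0 (constant volume).
After step 1: P = 908.2 kPa (V unchanged).
Step 2 (isobaric): W = PΔV = (908.2 kPa)(3.36 − 5.78 L) = -2198 J.
W_total = 0 − 2198 = -2198 J.

W_total ≈ -2200 J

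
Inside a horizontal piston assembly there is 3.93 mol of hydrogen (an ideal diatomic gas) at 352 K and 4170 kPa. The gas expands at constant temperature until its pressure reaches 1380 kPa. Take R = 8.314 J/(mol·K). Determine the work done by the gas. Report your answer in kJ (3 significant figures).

W ≈ 12.7 kJ

Isothermal process: W = nRT ln(V₂/V₁) = nRT ln(P₁/P₂).
W = (3.93)(8.314)(352) × ln(4170/1380)
  = 11501 × ln(3.022) = 11501 × 1.106
W_by_gas = 12718 J.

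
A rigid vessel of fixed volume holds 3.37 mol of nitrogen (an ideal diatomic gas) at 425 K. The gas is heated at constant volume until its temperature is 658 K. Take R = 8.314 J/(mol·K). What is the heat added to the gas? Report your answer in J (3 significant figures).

Constant volume ⇒ W = 0, so Q = ΔU = nCᵥΔT with Cᵥ = 5R/2 = 20.79 J/(mol·K).
ΔU = (3.37)(20.79)(658 − 425) = 16321 J.

Q ≈ 16300 J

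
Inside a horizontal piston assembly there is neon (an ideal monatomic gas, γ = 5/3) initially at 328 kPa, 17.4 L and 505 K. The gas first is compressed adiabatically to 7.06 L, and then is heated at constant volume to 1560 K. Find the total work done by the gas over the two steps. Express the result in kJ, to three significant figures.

W_total ≈ -7.06 kJ

Step 1 (adiabatic): W = (P₁V₁ − P₂V₂)/(γ−1) = (5707 − 10413)/0.667 = -7059 J.
Step 2 (isochoric): W = 0 (constant volume).
W_total = -7059 + 0 = -7059 J.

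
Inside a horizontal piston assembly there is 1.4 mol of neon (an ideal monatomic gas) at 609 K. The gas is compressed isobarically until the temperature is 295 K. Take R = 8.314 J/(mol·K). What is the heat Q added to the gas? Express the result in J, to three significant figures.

Isobaric: W = nRΔT = (1.4)(8.314)(-314) = -3655 J.
ΔU = nCᵥΔT with Cᵥ = 3R/2: ΔU = (1.4)(12.47)(-314) = -5482 J.
Q = ΔU + W = -5482 − 3655 = -9137 J.

Q ≈ -9140 J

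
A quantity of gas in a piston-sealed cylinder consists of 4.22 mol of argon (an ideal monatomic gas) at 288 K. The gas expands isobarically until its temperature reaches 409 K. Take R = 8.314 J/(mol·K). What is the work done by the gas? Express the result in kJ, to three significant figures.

W ≈ 4.25 kJ

Isobaric: W = P ΔV = nR ΔT.
W = (4.22)(8.314)(409 − 288) = 4245 J.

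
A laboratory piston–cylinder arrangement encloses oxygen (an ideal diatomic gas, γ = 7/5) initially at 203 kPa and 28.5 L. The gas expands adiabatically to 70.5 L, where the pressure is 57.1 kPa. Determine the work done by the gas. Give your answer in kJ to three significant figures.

Adiabatic: W = (P₁V₁ − P₂V₂)/(γ − 1) with γ = 7/5.
P₁V₁ = 5786 J, P₂V₂ = 4026 J.
W = (5786 − 4026) / 0.4 = 4400 J.

W ≈ 4.40 kJ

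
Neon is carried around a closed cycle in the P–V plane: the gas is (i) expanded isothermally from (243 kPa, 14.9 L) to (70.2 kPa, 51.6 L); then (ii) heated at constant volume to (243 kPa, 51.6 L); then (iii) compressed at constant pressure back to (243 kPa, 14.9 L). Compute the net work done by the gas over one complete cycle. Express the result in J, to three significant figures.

Leg (i): W = PᵢVᵢ ln(V_f/Vᵢ) = (3621) ln(51.6/14.9) = 4497 J.
Leg (ii): W = 0.
Leg (iii): W = PΔV = (243)(14.9 − 51.6) = -8918 J.
W_net = 4497 − 8918 = -4421 J.

W_net ≈ -4420 J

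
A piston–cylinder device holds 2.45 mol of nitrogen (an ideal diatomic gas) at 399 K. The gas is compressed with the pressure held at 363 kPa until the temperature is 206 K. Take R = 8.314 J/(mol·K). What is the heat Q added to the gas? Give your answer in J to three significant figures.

Isobaric: W = nRΔT = (2.45)(8.314)(-193) = -3931 J.
ΔU = nCᵥΔT with Cᵥ = 5R/2: ΔU = (2.45)(20.79)(-193) = -9828 J.
Q = ΔU + W = -9828 − 3931 = -13759 J.

Q ≈ -13800 J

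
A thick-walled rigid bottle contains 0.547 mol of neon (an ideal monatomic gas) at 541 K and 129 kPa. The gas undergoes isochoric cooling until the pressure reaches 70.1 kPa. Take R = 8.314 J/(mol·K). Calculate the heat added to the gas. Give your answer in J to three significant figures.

Constant volume ⇒ W = 0, so Q = ΔU = nCᵥΔT with Cᵥ = 3R/2 = 12.47 J/(mol·K).
At constant V, T₂/T₁ = P₂/P₁ ⇒ ΔT = T₁(P₂/P₁ − 1) = 541·(70.1/129 − 1) = -247 K.
ΔU = (0.547)(12.47)(-247) = -1685 J.

Q ≈ -1690 J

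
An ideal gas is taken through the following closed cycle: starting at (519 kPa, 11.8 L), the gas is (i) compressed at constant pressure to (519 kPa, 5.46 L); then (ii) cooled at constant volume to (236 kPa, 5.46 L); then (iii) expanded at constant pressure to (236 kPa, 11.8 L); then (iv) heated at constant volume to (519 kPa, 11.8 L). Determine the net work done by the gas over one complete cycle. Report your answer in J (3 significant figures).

W_net ≈ -1790 J

Constant-volume legs do no work.
W(i) = (519)(5.46 − 11.8) = -3290 J; W(iii) = (236)(11.8 − 5.46) = 1496 J.
W_net = -3290 + 1496 = -1794 J (the counter-clockwise enclosed area).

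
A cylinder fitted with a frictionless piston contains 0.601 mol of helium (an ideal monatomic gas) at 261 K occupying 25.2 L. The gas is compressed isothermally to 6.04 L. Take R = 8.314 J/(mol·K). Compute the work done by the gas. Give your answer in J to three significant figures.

W ≈ -1860 J

Isothermal: W = nRT ln(V₂/V₁).
W = (0.601)(8.314)(261) × ln(6.04/25.2)
  = 1304 × -1.428
W_by_gas = -1863 J.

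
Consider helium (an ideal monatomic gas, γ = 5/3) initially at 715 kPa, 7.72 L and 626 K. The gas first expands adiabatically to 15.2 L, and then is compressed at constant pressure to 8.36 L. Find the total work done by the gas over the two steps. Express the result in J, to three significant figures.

Step 1 (adiabatic): W = (P₁V₁ − P₂V₂)/(γ−1) = (5520 − 3514)/0.667 = 3009 J.
After step 1: P = 231.2 kPa, V = 15.2 L, T = 398.5 K.
Step 2 (isobaric): W = PΔV = (231.2 kPa)(8.36 − 15.2 L) = -1581 J.
W_total = 3009 − 1581 = 1428 J.

W_total ≈ 1430 J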